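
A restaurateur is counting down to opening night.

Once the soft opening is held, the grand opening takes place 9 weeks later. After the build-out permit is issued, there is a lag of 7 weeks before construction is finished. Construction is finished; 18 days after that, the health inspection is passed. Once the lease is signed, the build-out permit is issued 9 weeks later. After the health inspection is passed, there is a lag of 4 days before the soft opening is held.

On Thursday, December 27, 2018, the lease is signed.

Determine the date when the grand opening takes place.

Friday, July 12, 2019

The lease is signed: Dec 27, 2018.
The build-out permit is issued: Dec 27, 2018 + 9 weeks = Feb 28, 2019.
Construction is finished: Feb 28, 2019 + 7 weeks = Apr 18, 2019.
The health inspection is passed: Apr 18, 2019 + 18 days = May 6, 2019.
The soft opening is held: May 6, 2019 + 4 days = May 10, 2019.
The grand opening takes place: May 10, 2019 + 9 weeks = Jul 12, 2019.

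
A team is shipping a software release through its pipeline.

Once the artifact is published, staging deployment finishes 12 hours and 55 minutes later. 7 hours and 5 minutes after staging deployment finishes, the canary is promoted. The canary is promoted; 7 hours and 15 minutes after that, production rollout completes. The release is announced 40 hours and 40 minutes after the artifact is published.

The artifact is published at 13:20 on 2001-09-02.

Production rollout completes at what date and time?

The artifact is published: 13:20 Sep 2, 2001.
Staging deployment finishes: 13:20 Sep 2, 2001 + 12h55m = 02:15 Sep 3, 2001.
The canary is promoted: 02:15 Sep 3, 2001 + 7h05m = 09:20 Sep 3, 2001.
Production rollout completes: 09:20 Sep 3, 2001 + 7h15m = 16:35 Sep 3, 2001.

16:35 on 2001-09-03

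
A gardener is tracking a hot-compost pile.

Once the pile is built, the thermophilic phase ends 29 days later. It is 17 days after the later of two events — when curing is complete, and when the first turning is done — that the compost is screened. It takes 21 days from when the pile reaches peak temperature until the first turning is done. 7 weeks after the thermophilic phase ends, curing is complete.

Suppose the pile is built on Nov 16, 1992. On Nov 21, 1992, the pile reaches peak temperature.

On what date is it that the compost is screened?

The pile is built: Nov 16, 1992.
The thermophilic phase ends: Nov 16, 1992 + 29 days = Dec 15, 1992.
Curing is complete: Dec 15, 1992 + 7 weeks = Feb 2, 1993.
The pile reaches peak temperature: Nov 21, 1992.
The first turning is done: Nov 21, 1992 + 21 days = Dec 12, 1992.
Both prerequisites met — curing is complete (Feb 2, 1993), the first turning is done (Dec 12, 1992); the later is Feb 2, 1993.
The compost is screened: Feb 2, 1993 + 17 days = Feb 19, 1993.

Feb 19, 1993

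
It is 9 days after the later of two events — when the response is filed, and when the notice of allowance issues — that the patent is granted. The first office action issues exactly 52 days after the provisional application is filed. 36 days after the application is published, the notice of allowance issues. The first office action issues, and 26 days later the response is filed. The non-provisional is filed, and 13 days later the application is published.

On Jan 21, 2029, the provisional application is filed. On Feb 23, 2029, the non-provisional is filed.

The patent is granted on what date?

The provisional application is filed: Jan 21, 2029.
The first office action issues: Jan 21, 2029 + 52 days = Mar 14, 2029.
The response is filed: Mar 14, 2029 + 26 days = Apr 9, 2029.
The non-provisional is filed: Feb 23, 2029.
The application is published: Feb 23, 2029 + 13 days = Mar 8, 2029.
The notice of allowance issues: Mar 8, 2029 + 36 days = Apr 13, 2029.
Both prerequisites met — the response is filed (Apr 9, 2029), the notice of allowance issues (Apr 13, 2029); the later is Apr 13, 2029.
The patent is granted: Apr 13, 2029 + 9 days = Apr 22, 2029.

Apr 22, 2029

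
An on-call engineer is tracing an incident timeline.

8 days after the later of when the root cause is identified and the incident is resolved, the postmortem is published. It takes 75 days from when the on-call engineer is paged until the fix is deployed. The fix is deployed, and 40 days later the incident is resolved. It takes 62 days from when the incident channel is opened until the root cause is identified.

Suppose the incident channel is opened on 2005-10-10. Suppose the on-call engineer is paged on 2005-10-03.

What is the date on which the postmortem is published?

The incident channel is opened: Oct 10, 2005.
The root cause is identified: Oct 10, 2005 + 62 days = Dec 11, 2005.
The on-call engineer is paged: Oct 3, 2005.
The fix is deployed: Oct 3, 2005 + 75 days = Dec 17, 2005.
The incident is resolved: Dec 17, 2005 + 40 days = Jan 26, 2006.
Both prerequisites met — the root cause is identified (Dec 11, 2005), the incident is resolved (Jan 26, 2006); the later is Jan 26, 2006.
The postmortem is published: Jan 26, 2006 + 8 days = Feb 3, 2006.

2006-02-03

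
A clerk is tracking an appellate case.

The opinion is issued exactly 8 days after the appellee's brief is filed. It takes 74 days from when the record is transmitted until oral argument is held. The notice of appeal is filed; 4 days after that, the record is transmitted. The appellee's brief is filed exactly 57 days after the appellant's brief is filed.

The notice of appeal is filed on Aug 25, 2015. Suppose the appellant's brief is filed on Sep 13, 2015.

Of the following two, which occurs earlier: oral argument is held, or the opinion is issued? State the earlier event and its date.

The notice of appeal is filed: Aug 25, 2015.
The record is transmitted: Aug 25, 2015 + 4 days = Aug 29, 2015.
Oral argument is held: Aug 29, 2015 + 74 days = Nov 11, 2015.
The appellant's brief is filed: Sep 13, 2015.
The appellee's brief is filed: Sep 13, 2015 + 57 days = Nov 9, 2015.
The opinion is issued: Nov 9, 2015 + 8 days = Nov 17, 2015.
Comparing: oral argument is held on Nov 11, 2015 vs the opinion is issued on Nov 17, 2015. Earlier: oral argument is held.

Oral argument is held — Nov 11, 2015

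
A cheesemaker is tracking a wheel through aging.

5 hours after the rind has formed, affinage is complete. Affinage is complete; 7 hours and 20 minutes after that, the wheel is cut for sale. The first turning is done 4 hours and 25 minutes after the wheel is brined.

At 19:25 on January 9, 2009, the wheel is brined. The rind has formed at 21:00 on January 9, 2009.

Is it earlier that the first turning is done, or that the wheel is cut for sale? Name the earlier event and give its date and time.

The first turning is done — 23:50 on January 9, 2009

The wheel is brined: 19:25 Jan 9, 2009.
The first turning is done: 19:25 Jan 9, 2009 + 4h25m = 23:50 Jan 9, 2009.
The rind has formed: 21:00 Jan 9, 2009.
Affinage is complete: 21:00 Jan 9, 2009 + 5h = 02:00 Jan 10, 2009.
The wheel is cut for sale: 02:00 Jan 10, 2009 + 7h20m = 09:20 Jan 10, 2009.
Comparing: the first turning is done at 23:50 Jan 9, 2009 vs the wheel is cut for sale at 09:20 Jan 10, 2009. Earlier: the first turning is done.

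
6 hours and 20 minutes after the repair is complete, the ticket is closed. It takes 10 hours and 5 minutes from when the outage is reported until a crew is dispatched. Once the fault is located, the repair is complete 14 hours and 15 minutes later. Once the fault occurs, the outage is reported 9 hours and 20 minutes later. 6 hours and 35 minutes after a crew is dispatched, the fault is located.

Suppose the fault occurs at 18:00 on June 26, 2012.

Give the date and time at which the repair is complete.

The fault occurs: 18:00 Jun 26, 2012.
The outage is reported: 18:00 Jun 26, 2012 + 9h20m = 03:20 Jun 27, 2012.
A crew is dispatched: 03:20 Jun 27, 2012 + 10h05m = 13:25 Jun 27, 2012.
The fault is located: 13:25 Jun 27, 2012 + 6h35m = 20:00 Jun 27, 2012.
The repair is complete: 20:00 Jun 27, 2012 + 14h15m = 10:15 Jun 28, 2012.

10:15 on June 28, 2012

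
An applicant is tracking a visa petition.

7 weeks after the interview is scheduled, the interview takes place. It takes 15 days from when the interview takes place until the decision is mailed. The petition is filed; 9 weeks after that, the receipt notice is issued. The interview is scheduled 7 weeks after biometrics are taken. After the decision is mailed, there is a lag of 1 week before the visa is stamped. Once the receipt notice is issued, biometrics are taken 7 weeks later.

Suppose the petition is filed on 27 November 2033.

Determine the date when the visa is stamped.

17 July 2034

The petition is filed: Nov 27, 2033.
The receipt notice is issued: Nov 27, 2033 + 9 weeks = Jan 29, 2034.
Biometrics are taken: Jan 29, 2034 + 7 weeks = Mar 19, 2034.
The interview is scheduled: Mar 19, 2034 + 7 weeks = May 7, 2034.
The interview takes place: May 7, 2034 + 7 weeks = Jun 25, 2034.
The decision is mailed: Jun 25, 2034 + 15 days = Jul 10, 2034.
The visa is stamped: Jul 10, 2034 + 1 week = Jul 17, 2034.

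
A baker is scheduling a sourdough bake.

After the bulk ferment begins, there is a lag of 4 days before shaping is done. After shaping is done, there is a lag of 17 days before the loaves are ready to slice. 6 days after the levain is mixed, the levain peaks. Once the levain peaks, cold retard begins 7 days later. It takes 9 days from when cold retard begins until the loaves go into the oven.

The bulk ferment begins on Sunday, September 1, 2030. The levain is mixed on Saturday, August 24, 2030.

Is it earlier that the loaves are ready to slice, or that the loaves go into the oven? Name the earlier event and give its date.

The loaves go into the oven — Sunday, September 15, 2030

The bulk ferment begins: Sep 1, 2030.
Shaping is done: Sep 1, 2030 + 4 days = Sep 5, 2030.
The loaves are ready to slice: Sep 5, 2030 + 17 days = Sep 22, 2030.
The levain is mixed: Aug 24, 2030.
The levain peaks: Aug 24, 2030 + 6 days = Aug 30, 2030.
Cold retard begins: Aug 30, 2030 + 7 days = Sep 6, 2030.
The loaves go into the oven: Sep 6, 2030 + 9 days = Sep 15, 2030.
Comparing: the loaves are ready to slice on Sep 22, 2030 vs the loaves go into the oven on Sep 15, 2030. Earlier: the loaves go into the oven.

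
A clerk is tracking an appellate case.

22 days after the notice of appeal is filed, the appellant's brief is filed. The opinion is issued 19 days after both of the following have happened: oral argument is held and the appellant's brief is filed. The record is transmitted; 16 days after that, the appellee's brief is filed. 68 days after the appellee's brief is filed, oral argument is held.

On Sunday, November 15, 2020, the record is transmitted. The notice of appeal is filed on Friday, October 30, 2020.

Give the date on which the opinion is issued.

Friday, February 26, 2021

The record is transmitted: Nov 15, 2020.
The appellee's brief is filed: Nov 15, 2020 + 16 days = Dec 1, 2020.
Oral argument is held: Dec 1, 2020 + 68 days = Feb 7, 2021.
The notice of appeal is filed: Oct 30, 2020.
The appellant's brief is filed: Oct 30, 2020 + 22 days = Nov 21, 2020.
Both prerequisites met — oral argument is held (Feb 7, 2021), the appellant's brief is filed (Nov 21, 2020); the later is Feb 7, 2021.
The opinion is issued: Feb 7, 2021 + 19 days = Feb 26, 2021.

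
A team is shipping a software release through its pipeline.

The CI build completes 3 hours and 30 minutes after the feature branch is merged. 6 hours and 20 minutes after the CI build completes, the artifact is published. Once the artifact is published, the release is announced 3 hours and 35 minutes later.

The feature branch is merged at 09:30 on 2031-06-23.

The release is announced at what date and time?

The feature branch is merged: 09:30 Jun 23, 2031.
The CI build completes: 09:30 Jun 23, 2031 + 3h30m = 13:00 Jun 23, 2031.
The artifact is published: 13:00 Jun 23, 2031 + 6h20m = 19:20 Jun 23, 2031.
The release is announced: 19:20 Jun 23, 2031 + 3h35m = 22:55 Jun 23, 2031.

22:55 on 2031-06-23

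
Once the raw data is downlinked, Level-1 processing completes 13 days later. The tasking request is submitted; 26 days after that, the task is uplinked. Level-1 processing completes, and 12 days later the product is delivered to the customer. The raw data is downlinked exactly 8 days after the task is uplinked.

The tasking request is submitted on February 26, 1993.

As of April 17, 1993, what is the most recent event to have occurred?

Level-1 processing completes

The tasking request is submitted: Feb 26, 1993.
The task is uplinked: Feb 26, 1993 + 26 days = Mar 24, 1993.
The raw data is downlinked: Mar 24, 1993 + 8 days = Apr 1, 1993.
Level-1 processing completes: Apr 1, 1993 + 13 days = Apr 14, 1993.
The product is delivered to the customer: Apr 14, 1993 + 12 days = Apr 26, 1993.
Apr 17, 1993 falls between when Level-1 processing completes (Apr 14, 1993) and when the product is delivered to the customer (Apr 26, 1993).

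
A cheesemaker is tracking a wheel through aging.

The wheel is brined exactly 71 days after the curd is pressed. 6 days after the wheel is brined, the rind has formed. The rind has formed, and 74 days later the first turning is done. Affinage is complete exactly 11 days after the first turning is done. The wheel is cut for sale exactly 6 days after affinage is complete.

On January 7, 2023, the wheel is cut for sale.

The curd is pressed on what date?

The wheel is cut for sale: Jan 7, 2023.
Affinage is complete: Jan 7, 2023 − 6 days = Jan 1, 2023.
The first turning is done: Jan 1, 2023 − 11 days = Dec 21, 2022.
The rind has formed: Dec 21, 2022 − 74 days = Oct 8, 2022.
The wheel is brined: Oct 8, 2022 − 6 days = Oct 2, 2022.
The curd is pressed: Oct 2, 2022 − 71 days = Jul 23, 2022.

July 23, 2022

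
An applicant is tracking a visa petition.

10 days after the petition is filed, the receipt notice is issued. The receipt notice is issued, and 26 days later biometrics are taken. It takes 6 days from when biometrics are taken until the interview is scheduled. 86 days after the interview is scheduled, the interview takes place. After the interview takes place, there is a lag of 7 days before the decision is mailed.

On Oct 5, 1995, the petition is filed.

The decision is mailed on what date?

The petition is filed: Oct 5, 1995.
The receipt notice is issued: Oct 5, 1995 + 10 days = Oct 15, 1995.
Biometrics are taken: Oct 15, 1995 + 26 days = Nov 10, 1995.
The interview is scheduled: Nov 10, 1995 + 6 days = Nov 16, 1995.
The interview takes place: Nov 16, 1995 + 86 days = Feb 10, 1996.
The decision is mailed: Feb 10, 1996 + 7 days = Feb 17, 1996.

Feb 17, 1996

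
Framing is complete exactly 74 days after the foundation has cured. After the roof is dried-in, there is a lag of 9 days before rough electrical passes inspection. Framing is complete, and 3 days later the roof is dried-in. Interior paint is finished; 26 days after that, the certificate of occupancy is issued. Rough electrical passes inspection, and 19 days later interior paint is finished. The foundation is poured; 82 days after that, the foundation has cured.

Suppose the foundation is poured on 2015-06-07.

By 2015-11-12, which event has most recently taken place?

The foundation is poured: Jun 7, 2015.
The foundation has cured: Jun 7, 2015 + 82 days = Aug 28, 2015.
Framing is complete: Aug 28, 2015 + 74 days = Nov 10, 2015.
The roof is dried-in: Nov 10, 2015 + 3 days = Nov 13, 2015.
Rough electrical passes inspection: Nov 13, 2015 + 9 days = Nov 22, 2015.
Interior paint is finished: Nov 22, 2015 + 19 days = Dec 11, 2015.
The certificate of occupancy is issued: Dec 11, 2015 + 26 days = Jan 6, 2016.
Nov 12, 2015 falls between when framing is complete (Nov 10, 2015) and when the roof is dried-in (Nov 13, 2015).

Framing is complete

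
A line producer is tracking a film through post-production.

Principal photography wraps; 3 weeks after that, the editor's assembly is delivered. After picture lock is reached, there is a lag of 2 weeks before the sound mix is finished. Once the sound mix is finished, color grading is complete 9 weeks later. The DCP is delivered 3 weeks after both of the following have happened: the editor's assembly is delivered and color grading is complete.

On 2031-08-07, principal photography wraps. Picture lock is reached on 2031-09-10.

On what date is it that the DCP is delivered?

Principal photography wraps: Aug 7, 2031.
The editor's assembly is delivered: Aug 7, 2031 + 3 weeks = Aug 28, 2031.
Picture lock is reached: Sep 10, 2031.
The sound mix is finished: Sep 10, 2031 + 2 weeks = Sep 24, 2031.
Color grading is complete: Sep 24, 2031 + 9 weeks = Nov 26, 2031.
Both prerequisites met — the editor's assembly is delivered (Aug 28, 2031), color grading is complete (Nov 26, 2031); the later is Nov 26, 2031.
The DCP is delivered: Nov 26, 2031 + 3 weeks = Dec 17, 2031.

2031-12-17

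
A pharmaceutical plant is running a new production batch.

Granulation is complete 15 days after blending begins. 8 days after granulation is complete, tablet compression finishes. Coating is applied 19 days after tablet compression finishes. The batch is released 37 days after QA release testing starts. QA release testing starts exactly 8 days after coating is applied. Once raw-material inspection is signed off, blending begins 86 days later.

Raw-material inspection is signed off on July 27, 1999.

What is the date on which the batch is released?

January 16, 2000

Raw-material inspection is signed off: Jul 27, 1999.
Blending begins: Jul 27, 1999 + 86 days = Oct 21, 1999.
Granulation is complete: Oct 21, 1999 + 15 days = Nov 5, 1999.
Tablet compression finishes: Nov 5, 1999 + 8 days = Nov 13, 1999.
Coating is applied: Nov 13, 1999 + 19 days = Dec 2, 1999.
QA release testing starts: Dec 2, 1999 + 8 days = Dec 10, 1999.
The batch is released: Dec 10, 1999 + 37 days = Jan 16, 2000.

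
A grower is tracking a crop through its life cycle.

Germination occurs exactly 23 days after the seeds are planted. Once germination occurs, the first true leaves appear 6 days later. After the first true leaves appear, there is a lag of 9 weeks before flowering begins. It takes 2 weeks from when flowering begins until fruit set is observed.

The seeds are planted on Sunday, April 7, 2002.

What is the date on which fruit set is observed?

Monday, July 22, 2002

The seeds are planted: Apr 7, 2002.
Germination occurs: Apr 7, 2002 + 23 days = Apr 30, 2002.
The first true leaves appear: Apr 30, 2002 + 6 days = May 6, 2002.
Flowering begins: May 6, 2002 + 9 weeks = Jul 8, 2002.
Fruit set is observed: Jul 8, 2002 + 2 weeks = Jul 22, 2002.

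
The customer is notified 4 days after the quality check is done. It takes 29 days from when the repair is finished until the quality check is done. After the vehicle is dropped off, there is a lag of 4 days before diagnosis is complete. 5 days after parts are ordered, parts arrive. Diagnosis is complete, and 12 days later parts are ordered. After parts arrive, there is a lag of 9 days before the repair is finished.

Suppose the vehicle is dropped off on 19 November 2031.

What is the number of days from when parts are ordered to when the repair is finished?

14 days

Causal path: parts are ordered → parts arrive → the repair is finished.
Total delay along the path: 5 + 9 = 14 days.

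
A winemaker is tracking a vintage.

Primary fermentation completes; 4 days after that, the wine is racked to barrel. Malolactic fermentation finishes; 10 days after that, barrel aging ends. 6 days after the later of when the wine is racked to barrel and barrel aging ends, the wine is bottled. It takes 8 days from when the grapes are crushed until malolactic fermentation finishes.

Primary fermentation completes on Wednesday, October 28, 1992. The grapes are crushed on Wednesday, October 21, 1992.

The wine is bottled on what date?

Saturday, November 14, 1992

Primary fermentation completes: Oct 28, 1992.
The wine is racked to barrel: Oct 28, 1992 + 4 days = Nov 1, 1992.
The grapes are crushed: Oct 21, 1992.
Malolactic fermentation finishes: Oct 21, 1992 + 8 days = Oct 29, 1992.
Barrel aging ends: Oct 29, 1992 + 10 days = Nov 8, 1992.
Both prerequisites met — the wine is racked to barrel (Nov 1, 1992), barrel aging ends (Nov 8, 1992); the later is Nov 8, 1992.
The wine is bottled: Nov 8, 1992 + 6 days = Nov 14, 1992.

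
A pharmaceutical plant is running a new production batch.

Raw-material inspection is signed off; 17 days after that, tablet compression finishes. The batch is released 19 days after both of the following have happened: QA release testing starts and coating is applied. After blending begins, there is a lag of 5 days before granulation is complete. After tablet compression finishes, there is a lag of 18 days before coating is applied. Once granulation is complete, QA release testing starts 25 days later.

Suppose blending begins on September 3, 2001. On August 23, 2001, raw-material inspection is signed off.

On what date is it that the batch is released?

October 22, 2001

Blending begins: Sep 3, 2001.
Granulation is complete: Sep 3, 2001 + 5 days = Sep 8, 2001.
QA release testing starts: Sep 8, 2001 + 25 days = Oct 3, 2001.
Raw-material inspection is signed off: Aug 23, 2001.
Tablet compression finishes: Aug 23, 2001 + 17 days = Sep 9, 2001.
Coating is applied: Sep 9, 2001 + 18 days = Sep 27, 2001.
Both prerequisites met — QA release testing starts (Oct 3, 2001), coating is applied (Sep 27, 2001); the later is Oct 3, 2001.
The batch is released: Oct 3, 2001 + 19 days = Oct 22, 2001.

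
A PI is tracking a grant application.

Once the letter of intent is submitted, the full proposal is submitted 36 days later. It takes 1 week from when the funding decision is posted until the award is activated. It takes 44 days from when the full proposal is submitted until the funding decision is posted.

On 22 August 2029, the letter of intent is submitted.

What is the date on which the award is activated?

17 November 2029

The letter of intent is submitted: Aug 22, 2029.
The full proposal is submitted: Aug 22, 2029 + 36 days = Sep 27, 2029.
The funding decision is posted: Sep 27, 2029 + 44 days = Nov 10, 2029.
The award is activated: Nov 10, 2029 + 1 week = Nov 17, 2029.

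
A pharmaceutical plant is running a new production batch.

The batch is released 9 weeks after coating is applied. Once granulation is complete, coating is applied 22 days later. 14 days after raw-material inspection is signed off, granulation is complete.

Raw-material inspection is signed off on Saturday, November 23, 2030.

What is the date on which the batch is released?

Raw-material inspection is signed off: Nov 23, 2030.
Granulation is complete: Nov 23, 2030 + 14 days = Dec 7, 2030.
Coating is applied: Dec 7, 2030 + 22 days = Dec 29, 2030.
The batch is released: Dec 29, 2030 + 9 weeks = Mar 2, 2031.

Sunday, March 2, 2031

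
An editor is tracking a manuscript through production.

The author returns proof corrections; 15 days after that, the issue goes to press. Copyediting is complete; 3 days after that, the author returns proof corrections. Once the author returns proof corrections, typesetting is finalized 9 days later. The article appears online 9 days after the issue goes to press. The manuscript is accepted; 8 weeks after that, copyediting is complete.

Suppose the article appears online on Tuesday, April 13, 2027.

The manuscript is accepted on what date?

The article appears online: Apr 13, 2027.
The issue goes to press: Apr 13, 2027 − 9 days = Apr 4, 2027.
The author returns proof corrections: Apr 4, 2027 − 15 days = Mar 20, 2027.
Copyediting is complete: Mar 20, 2027 − 3 days = Mar 17, 2027.
The manuscript is accepted: Mar 17, 2027 − 8 weeks = Jan 20, 2027.

Wednesday, January 20, 2027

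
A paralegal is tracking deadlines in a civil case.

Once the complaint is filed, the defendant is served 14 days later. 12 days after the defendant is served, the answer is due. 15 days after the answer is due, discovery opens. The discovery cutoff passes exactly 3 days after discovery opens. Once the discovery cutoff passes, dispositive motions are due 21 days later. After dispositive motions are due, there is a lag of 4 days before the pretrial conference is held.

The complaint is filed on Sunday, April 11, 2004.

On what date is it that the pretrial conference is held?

The complaint is filed: Apr 11, 2004.
The defendant is served: Apr 11, 2004 + 14 days = Apr 25, 2004.
The answer is due: Apr 25, 2004 + 12 days = May 7, 2004.
Discovery opens: May 7, 2004 + 15 days = May 22, 2004.
The discovery cutoff passes: May 22, 2004 + 3 days = May 25, 2004.
Dispositive motions are due: May 25, 2004 + 21 days = Jun 15, 2004.
The pretrial conference is held: Jun 15, 2004 + 4 days = Jun 19, 2004.

Saturday, June 19, 2004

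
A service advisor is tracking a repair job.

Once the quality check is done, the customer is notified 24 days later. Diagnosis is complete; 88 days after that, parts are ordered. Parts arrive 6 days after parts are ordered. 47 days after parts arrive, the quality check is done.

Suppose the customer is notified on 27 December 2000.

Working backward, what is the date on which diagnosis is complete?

The customer is notified: Dec 27, 2000.
The quality check is done: Dec 27, 2000 − 24 days = Dec 3, 2000.
Parts arrive: Dec 3, 2000 − 47 days = Oct 17, 2000.
Parts are ordered: Oct 17, 2000 − 6 days = Oct 11, 2000.
Diagnosis is complete: Oct 11, 2000 − 88 days = Jul 15, 2000.

15 July 2000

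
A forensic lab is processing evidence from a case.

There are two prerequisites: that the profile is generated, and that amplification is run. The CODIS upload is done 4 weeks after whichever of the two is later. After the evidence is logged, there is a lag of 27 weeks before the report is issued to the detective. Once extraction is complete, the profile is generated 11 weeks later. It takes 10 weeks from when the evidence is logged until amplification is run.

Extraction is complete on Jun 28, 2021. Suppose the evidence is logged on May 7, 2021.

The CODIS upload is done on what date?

Oct 11, 2021

Extraction is complete: Jun 28, 2021.
The profile is generated: Jun 28, 2021 + 11 weeks = Sep 13, 2021.
The evidence is logged: May 7, 2021.
Amplification is run: May 7, 2021 + 10 weeks = Jul 16, 2021.
Both prerequisites met — the profile is generated (Sep 13, 2021), amplification is run (Jul 16, 2021); the later is Sep 13, 2021.
The CODIS upload is done: Sep 13, 2021 + 4 weeks = Oct 11, 2021.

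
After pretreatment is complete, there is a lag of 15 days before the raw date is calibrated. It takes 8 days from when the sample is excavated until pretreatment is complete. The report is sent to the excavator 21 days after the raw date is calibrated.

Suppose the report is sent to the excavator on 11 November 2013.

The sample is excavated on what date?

28 September 2013

The report is sent to the excavator: Nov 11, 2013.
The raw date is calibrated: Nov 11, 2013 − 21 days = Oct 21, 2013.
Pretreatment is complete: Oct 21, 2013 − 15 days = Oct 6, 2013.
The sample is excavated: Oct 6, 2013 − 8 days = Sep 28, 2013.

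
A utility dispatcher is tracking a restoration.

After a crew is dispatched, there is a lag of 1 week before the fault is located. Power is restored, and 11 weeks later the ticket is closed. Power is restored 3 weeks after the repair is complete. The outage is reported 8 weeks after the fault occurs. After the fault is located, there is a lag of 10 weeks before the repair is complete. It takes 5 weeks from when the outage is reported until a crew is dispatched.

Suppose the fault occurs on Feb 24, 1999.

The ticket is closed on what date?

Nov 17, 1999

The fault occurs: Feb 24, 1999.
The outage is reported: Feb 24, 1999 + 8 weeks = Apr 21, 1999.
A crew is dispatched: Apr 21, 1999 + 5 weeks = May 26, 1999.
The fault is located: May 26, 1999 + 1 week = Jun 2, 1999.
The repair is complete: Jun 2, 1999 + 10 weeks = Aug 11, 1999.
Power is restored: Aug 11, 1999 + 3 weeks = Sep 1, 1999.
The ticket is closed: Sep 1, 1999 + 11 weeks = Nov 17, 1999.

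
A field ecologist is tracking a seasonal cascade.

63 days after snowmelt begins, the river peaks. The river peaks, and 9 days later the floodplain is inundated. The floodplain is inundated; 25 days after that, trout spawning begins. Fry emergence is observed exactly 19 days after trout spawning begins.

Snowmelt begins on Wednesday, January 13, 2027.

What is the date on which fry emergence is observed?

Sunday, May 9, 2027

Snowmelt begins: Jan 13, 2027.
The river peaks: Jan 13, 2027 + 63 days = Mar 17, 2027.
The floodplain is inundated: Mar 17, 2027 + 9 days = Mar 26, 2027.
Trout spawning begins: Mar 26, 2027 + 25 days = Apr 20, 2027.
Fry emergence is observed: Apr 20, 2027 + 19 days = May 9, 2027.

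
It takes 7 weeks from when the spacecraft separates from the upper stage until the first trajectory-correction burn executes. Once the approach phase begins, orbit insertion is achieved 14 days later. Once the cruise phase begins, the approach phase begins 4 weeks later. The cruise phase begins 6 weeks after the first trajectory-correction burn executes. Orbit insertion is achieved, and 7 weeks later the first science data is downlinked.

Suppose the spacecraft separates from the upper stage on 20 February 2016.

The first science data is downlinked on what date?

20 August 2016

The spacecraft separates from the upper stage: Feb 20, 2016.
The first trajectory-correction burn executes: Feb 20, 2016 + 7 weeks = Apr 9, 2016.
The cruise phase begins: Apr 9, 2016 + 6 weeks = May 21, 2016.
The approach phase begins: May 21, 2016 + 4 weeks = Jun 18, 2016.
Orbit insertion is achieved: Jun 18, 2016 + 14 days = Jul 2, 2016.
The first science data is downlinked: Jul 2, 2016 + 7 weeks = Aug 20, 2016.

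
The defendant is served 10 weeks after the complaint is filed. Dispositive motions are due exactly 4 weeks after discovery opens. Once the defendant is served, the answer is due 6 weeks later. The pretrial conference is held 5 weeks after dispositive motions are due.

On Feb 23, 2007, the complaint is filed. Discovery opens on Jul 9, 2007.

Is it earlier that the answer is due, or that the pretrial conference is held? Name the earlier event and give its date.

The complaint is filed: Feb 23, 2007.
The defendant is served: Feb 23, 2007 + 10 weeks = May 4, 2007.
The answer is due: May 4, 2007 + 6 weeks = Jun 15, 2007.
Discovery opens: Jul 9, 2007.
Dispositive motions are due: Jul 9, 2007 + 4 weeks = Aug 6, 2007.
The pretrial conference is held: Aug 6, 2007 + 5 weeks = Sep 10, 2007.
Comparing: the answer is due on Jun 15, 2007 vs the pretrial conference is held on Sep 10, 2007. Earlier: the answer is due.

The answer is due — Jun 15, 2007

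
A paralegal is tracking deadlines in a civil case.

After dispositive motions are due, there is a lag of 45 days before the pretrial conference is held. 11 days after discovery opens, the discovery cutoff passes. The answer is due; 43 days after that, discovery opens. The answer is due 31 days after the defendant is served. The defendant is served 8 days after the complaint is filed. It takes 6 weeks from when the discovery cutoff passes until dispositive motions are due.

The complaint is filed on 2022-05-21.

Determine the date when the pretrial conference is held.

2022-11-17

The complaint is filed: May 21, 2022.
The defendant is served: May 21, 2022 + 8 days = May 29, 2022.
The answer is due: May 29, 2022 + 31 days = Jun 29, 2022.
Discovery opens: Jun 29, 2022 + 43 days = Aug 11, 2022.
The discovery cutoff passes: Aug 11, 2022 + 11 days = Aug 22, 2022.
Dispositive motions are due: Aug 22, 2022 + 6 weeks = Oct 3, 2022.
The pretrial conference is held: Oct 3, 2022 + 45 days = Nov 17, 2022.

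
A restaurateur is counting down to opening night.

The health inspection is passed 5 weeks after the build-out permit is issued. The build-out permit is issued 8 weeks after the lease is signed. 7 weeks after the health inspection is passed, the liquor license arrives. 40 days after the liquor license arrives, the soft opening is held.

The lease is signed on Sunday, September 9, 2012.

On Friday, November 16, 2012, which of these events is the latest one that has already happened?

The build-out permit is issued

The lease is signed: Sep 9, 2012.
The build-out permit is issued: Sep 9, 2012 + 8 weeks = Nov 4, 2012.
The health inspection is passed: Nov 4, 2012 + 5 weeks = Dec 9, 2012.
The liquor license arrives: Dec 9, 2012 + 7 weeks = Jan 27, 2013.
The soft opening is held: Jan 27, 2013 + 40 days = Mar 8, 2013.
Nov 16, 2012 falls between when the build-out permit is issued (Nov 4, 2012) and when the health inspection is passed (Dec 9, 2012).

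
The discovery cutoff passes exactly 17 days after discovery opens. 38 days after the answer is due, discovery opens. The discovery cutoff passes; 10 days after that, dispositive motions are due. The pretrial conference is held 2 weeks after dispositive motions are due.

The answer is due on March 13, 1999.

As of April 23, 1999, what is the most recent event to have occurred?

Discovery opens

The answer is due: Mar 13, 1999.
Discovery opens: Mar 13, 1999 + 38 days = Apr 20, 1999.
The discovery cutoff passes: Apr 20, 1999 + 17 days = May 7, 1999.
Dispositive motions are due: May 7, 1999 + 10 days = May 17, 1999.
The pretrial conference is held: May 17, 1999 + 2 weeks = May 31, 1999.
Apr 23, 1999 falls between when discovery opens (Apr 20, 1999) and when the discovery cutoff passes (May 7, 1999).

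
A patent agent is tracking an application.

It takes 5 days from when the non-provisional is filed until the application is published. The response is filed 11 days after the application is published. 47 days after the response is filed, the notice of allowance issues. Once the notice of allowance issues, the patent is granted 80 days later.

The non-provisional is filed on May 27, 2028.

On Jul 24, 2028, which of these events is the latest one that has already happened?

The non-provisional is filed: May 27, 2028.
The application is published: May 27, 2028 + 5 days = Jun 1, 2028.
The response is filed: Jun 1, 2028 + 11 days = Jun 12, 2028.
The notice of allowance issues: Jun 12, 2028 + 47 days = Jul 29, 2028.
The patent is granted: Jul 29, 2028 + 80 days = Oct 17, 2028.
Jul 24, 2028 falls between when the response is filed (Jun 12, 2028) and when the notice of allowance issues (Jul 29, 2028).

The response is filed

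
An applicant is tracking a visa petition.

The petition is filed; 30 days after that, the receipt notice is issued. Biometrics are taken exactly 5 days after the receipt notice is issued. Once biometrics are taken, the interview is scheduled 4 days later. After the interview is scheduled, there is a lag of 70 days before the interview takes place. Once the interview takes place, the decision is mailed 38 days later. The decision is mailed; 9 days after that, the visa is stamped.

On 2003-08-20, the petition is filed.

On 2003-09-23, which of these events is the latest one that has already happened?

The receipt notice is issued

The petition is filed: Aug 20, 2003.
The receipt notice is issued: Aug 20, 2003 + 30 days = Sep 19, 2003.
Biometrics are taken: Sep 19, 2003 + 5 days = Sep 24, 2003.
The interview is scheduled: Sep 24, 2003 + 4 days = Sep 28, 2003.
The interview takes place: Sep 28, 2003 + 70 days = Dec 7, 2003.
The decision is mailed: Dec 7, 2003 + 38 days = Jan 14, 2004.
The visa is stamped: Jan 14, 2004 + 9 days = Jan 23, 2004.
Sep 23, 2003 falls between when the receipt notice is issued (Sep 19, 2003) and when biometrics are taken (Sep 24, 2003).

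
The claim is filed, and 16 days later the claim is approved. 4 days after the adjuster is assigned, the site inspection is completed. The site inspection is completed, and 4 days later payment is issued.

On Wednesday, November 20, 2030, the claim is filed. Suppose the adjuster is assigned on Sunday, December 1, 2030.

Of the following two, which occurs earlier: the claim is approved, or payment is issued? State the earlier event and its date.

The claim is approved — Friday, December 6, 2030

The claim is filed: Nov 20, 2030.
The claim is approved: Nov 20, 2030 + 16 days = Dec 6, 2030.
The adjuster is assigned: Dec 1, 2030.
The site inspection is completed: Dec 1, 2030 + 4 days = Dec 5, 2030.
Payment is issued: Dec 5, 2030 + 4 days = Dec 9, 2030.
Comparing: the claim is approved on Dec 6, 2030 vs payment is issued on Dec 9, 2030. Earlier: the claim is approved.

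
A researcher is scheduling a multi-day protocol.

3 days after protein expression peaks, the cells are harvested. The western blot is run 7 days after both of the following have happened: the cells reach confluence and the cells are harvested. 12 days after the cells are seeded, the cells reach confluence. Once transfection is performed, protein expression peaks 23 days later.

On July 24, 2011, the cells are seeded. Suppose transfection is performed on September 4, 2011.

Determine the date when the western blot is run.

The cells are seeded: Jul 24, 2011.
The cells reach confluence: Jul 24, 2011 + 12 days = Aug 5, 2011.
Transfection is performed: Sep 4, 2011.
Protein expression peaks: Sep 4, 2011 + 23 days = Sep 27, 2011.
The cells are harvested: Sep 27, 2011 + 3 days = Sep 30, 2011.
Both prerequisites met — the cells reach confluence (Aug 5, 2011), the cells are harvested (Sep 30, 2011); the later is Sep 30, 2011.
The western blot is run: Sep 30, 2011 + 7 days = Oct 7, 2011.

October 7, 2011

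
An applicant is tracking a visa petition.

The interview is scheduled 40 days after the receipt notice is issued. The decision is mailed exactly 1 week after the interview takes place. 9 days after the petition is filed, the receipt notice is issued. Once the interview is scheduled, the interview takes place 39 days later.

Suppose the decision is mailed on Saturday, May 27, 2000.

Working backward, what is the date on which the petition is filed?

Tuesday, February 22, 2000

The decision is mailed: May 27, 2000.
The interview takes place: May 27, 2000 − 1 week = May 20, 2000.
The interview is scheduled: May 20, 2000 − 39 days = Apr 11, 2000.
The receipt notice is issued: Apr 11, 2000 − 40 days = Mar 2, 2000.
The petition is filed: Mar 2, 2000 − 9 days = Feb 22, 2000.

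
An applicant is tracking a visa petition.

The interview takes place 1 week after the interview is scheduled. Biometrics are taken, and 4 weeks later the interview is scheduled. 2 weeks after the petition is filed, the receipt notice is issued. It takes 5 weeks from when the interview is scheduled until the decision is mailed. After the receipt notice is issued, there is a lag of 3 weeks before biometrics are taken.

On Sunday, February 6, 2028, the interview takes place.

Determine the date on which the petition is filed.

Sunday, November 28, 2027

The interview takes place: Feb 6, 2028.
The interview is scheduled: Feb 6, 2028 − 1 week = Jan 30, 2028.
Biometrics are taken: Jan 30, 2028 − 4 weeks = Jan 2, 2028.
The receipt notice is issued: Jan 2, 2028 − 3 weeks = Dec 12, 2027.
The petition is filed: Dec 12, 2027 − 2 weeks = Nov 28, 2027.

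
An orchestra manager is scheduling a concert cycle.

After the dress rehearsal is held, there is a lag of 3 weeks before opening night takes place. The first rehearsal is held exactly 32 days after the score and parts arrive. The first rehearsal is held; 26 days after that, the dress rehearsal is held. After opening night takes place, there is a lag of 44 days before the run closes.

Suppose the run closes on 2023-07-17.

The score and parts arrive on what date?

2023-03-16

The run closes: Jul 17, 2023.
Opening night takes place: Jul 17, 2023 − 44 days = Jun 3, 2023.
The dress rehearsal is held: Jun 3, 2023 − 3 weeks = May 13, 2023.
The first rehearsal is held: May 13, 2023 − 26 days = Apr 17, 2023.
The score and parts arrive: Apr 17, 2023 − 32 days = Mar 16, 2023.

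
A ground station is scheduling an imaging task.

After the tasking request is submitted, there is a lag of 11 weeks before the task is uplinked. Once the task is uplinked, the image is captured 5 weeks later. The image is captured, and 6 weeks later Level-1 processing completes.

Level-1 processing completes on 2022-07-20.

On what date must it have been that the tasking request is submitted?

Level-1 processing completes: Jul 20, 2022.
The image is captured: Jul 20, 2022 − 6 weeks = Jun 8, 2022.
The task is uplinked: Jun 8, 2022 − 5 weeks = May 4, 2022.
The tasking request is submitted: May 4, 2022 − 11 weeks = Feb 16, 2022.

2022-02-16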